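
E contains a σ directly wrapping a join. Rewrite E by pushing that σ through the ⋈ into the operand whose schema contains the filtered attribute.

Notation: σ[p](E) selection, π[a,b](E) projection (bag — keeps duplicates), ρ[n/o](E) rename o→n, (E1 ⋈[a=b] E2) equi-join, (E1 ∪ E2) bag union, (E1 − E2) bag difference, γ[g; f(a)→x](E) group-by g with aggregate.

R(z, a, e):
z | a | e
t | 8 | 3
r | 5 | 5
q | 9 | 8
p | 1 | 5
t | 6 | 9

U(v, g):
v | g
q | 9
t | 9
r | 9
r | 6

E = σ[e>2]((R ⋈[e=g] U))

σ filters on e, owned by the left side.
E' = (σ[e>2](R) ⋈[e=g] U)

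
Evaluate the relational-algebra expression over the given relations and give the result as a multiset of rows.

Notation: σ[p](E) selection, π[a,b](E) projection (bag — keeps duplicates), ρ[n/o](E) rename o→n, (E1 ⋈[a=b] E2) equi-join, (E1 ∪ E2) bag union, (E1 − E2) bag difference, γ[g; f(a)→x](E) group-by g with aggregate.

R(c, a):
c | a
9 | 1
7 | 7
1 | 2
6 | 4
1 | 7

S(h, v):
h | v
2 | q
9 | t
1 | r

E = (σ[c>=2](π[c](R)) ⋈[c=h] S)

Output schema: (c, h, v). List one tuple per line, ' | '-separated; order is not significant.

Per-node cardinality:
  R → 5
  π[c](R) → 5
  σ[c>=2](π[c](R)) → 3
  S → 3
  (σ[c>=2](π[c](R)) ⋈[c=h] S) → 1

== RESULT ==
c | h | v
9 | 9 | t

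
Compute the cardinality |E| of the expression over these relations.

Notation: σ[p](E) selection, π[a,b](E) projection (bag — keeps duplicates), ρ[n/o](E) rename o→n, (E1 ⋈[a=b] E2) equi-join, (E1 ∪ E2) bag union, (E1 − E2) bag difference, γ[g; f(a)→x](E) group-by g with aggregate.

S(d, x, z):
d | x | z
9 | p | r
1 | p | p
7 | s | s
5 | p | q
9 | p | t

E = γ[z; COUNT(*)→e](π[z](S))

Row counts bottom-up:
  S → 5
  π[z](S) → 5
  γ[z; COUNT(*)→e](π[z](S)) → 5

|E| = 5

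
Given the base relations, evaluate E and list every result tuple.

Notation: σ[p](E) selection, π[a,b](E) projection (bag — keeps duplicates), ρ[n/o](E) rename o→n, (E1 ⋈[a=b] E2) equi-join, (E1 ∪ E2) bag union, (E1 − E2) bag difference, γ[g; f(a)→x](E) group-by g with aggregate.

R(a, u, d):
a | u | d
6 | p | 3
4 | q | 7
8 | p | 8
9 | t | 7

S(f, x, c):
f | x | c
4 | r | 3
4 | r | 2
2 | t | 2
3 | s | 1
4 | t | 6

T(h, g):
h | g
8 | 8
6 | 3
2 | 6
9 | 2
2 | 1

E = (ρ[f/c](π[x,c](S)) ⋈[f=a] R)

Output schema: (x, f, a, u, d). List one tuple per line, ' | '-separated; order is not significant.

Row counts bottom-up:
  S → 5
  π[x,c](S) → 5
  ρ[f/c](π[x,c](S)) → 5
  R → 4
  (ρ[f/c](π[x,c](S)) ⋈[f=a] R) → 1

== RESULT ==
x | f | a | u | d
t | 6 | 6 | p | 3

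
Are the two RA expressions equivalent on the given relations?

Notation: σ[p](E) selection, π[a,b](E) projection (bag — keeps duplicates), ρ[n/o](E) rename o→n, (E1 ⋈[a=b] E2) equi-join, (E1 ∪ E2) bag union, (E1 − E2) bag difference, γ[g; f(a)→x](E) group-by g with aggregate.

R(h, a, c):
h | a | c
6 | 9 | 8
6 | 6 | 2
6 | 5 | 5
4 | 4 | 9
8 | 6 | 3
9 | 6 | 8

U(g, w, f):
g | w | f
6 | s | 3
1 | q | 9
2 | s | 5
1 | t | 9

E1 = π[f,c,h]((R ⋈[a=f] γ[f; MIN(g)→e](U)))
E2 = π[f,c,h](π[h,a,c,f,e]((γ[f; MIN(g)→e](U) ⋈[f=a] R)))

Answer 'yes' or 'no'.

E1 row counts bottom-up:
  R → 6
  U → 4
  γ[f; MIN(g)→e](U) → 3
  (R ⋈[a=f] γ[f; MIN(g)→e](U)) → 2
  π[f,c,h]((R ⋈[a=f] γ[f; MIN(g)→e](U))) → 2
E2 row counts bottom-up:
  U → 4
  γ[f; MIN(g)→e](U) → 3
  R → 6
  (γ[f; MIN(g)→e](U) ⋈[f=a] R) → 2
  π[h,a,c,f,e]((γ[f; MIN(g)→e](U) ⋈[f=a] R)) → 2
  π[f,c,h](π[h,a,c,f,e]((γ[f; MIN(g)→e](U) ⋈[f=a] R))) → 2

E1 and E2 produce the same multiset:
f | c | h
5 | 5 | 6
9 | 8 | 6

yes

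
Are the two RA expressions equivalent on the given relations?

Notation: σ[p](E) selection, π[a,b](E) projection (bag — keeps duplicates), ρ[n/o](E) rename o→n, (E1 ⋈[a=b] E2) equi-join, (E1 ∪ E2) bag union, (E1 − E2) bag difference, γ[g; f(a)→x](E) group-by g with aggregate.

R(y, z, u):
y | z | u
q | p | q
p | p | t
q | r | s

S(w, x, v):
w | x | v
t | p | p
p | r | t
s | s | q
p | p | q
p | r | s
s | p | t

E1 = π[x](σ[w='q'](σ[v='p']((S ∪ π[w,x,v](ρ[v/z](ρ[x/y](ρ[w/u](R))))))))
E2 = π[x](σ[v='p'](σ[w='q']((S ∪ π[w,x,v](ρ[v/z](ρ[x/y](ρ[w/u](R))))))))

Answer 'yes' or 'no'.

E1 per-node cardinality:
  S → 6
  R → 3
  ρ[w/u](R) → 3
  ρ[x/y](ρ[w/u](R)) → 3
  ρ[v/z](ρ[x/y](ρ[w/u](R))) → 3
  π[w,x,v](ρ[v/z](ρ[x/y](ρ[w/u](R)))) → 3
  (S ∪ π[w,x,v](ρ[v/z](ρ[x/y](ρ[w/u](R))))) → 9
  σ[v='p']((S ∪ π[w,x,v](ρ[v/z](ρ[x/y](ρ[w/u](R)))))) → 3
  σ[w='q'](σ[v='p']((S ∪ π[w,x,v](ρ[v/z](ρ[x/y](ρ[w/u](R))))))) → 1
  π[x](σ[w='q'](σ[v='p']((S ∪ π[w,x,v](ρ[v/z](ρ[x/y](ρ[w/u](R)))))))) → 1
E2 per-node cardinality:
  S → 6
  R → 3
  ρ[w/u](R) → 3
  ρ[x/y](ρ[w/u](R)) → 3
  ρ[v/z](ρ[x/y](ρ[w/u](R))) → 3
  π[w,x,v](ρ[v/z](ρ[x/y](ρ[w/u](R)))) → 3
  (S ∪ π[w,x,v](ρ[v/z](ρ[x/y](ρ[w/u](R))))) → 9
  σ[w='q']((S ∪ π[w,x,v](ρ[v/z](ρ[x/y](ρ[w/u](R)))))) → 1
  σ[v='p'](σ[w='q']((S ∪ π[w,x,v](ρ[v/z](ρ[x/y](ρ[w/u](R))))))) → 1
  π[x](σ[v='p'](σ[w='q']((S ∪ π[w,x,v](ρ[v/z](ρ[x/y](ρ[w/u](R)))))))) → 1

E1 and E2 produce the same multiset:
x
q

yes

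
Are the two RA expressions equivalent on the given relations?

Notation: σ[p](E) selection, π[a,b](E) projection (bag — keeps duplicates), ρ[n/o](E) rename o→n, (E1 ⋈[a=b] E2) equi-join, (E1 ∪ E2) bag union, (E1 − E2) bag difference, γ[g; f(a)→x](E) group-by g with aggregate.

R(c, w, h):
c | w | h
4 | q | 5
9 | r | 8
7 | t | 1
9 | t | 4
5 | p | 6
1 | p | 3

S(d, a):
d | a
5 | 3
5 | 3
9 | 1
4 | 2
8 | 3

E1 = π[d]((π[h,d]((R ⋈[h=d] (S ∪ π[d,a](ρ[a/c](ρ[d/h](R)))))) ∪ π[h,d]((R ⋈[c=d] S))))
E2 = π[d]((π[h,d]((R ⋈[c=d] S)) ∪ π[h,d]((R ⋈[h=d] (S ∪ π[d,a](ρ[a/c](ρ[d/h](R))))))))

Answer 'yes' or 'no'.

E1 stepwise |·|:
  R → 6
  S → 5
  R → 6
  ρ[d/h](R) → 6
  ρ[a/c](ρ[d/h](R)) → 6
  π[d,a](ρ[a/c](ρ[d/h](R))) → 6
  (S ∪ π[d,a](ρ[a/c](ρ[d/h](R)))) → 11
  (R ⋈[h=d] (S ∪ π[d,a](ρ[a/c](ρ[d/h](R))))) → 10
  π[h,d]((R ⋈[h=d] (S ∪ π[d,a](ρ[a/c](ρ[d/h](R)))))) → 10
  R → 6
  S → 5
  (R ⋈[c=d] S) → 5
  π[h,d]((R ⋈[c=d] S)) → 5
  (π[h,d]((R ⋈[h=d] (S ∪ π[d,a](ρ[a/c](ρ[d/h](R)))))) ∪ π[h,d]((R ⋈[c=d] S))) → 15
  π[d]((π[h,d]((R ⋈[h=d] (S ∪ π[d,a](ρ[a/c](ρ[d/h](R)))))) ∪ π[h,d]((R ⋈[c=d] S)))) → 15
E2 stepwise |·|:
  R → 6
  S → 5
  (R ⋈[c=d] S) → 5
  π[h,d]((R ⋈[c=d] S)) → 5
  R → 6
  S → 5
  R → 6
  ρ[d/h](R) → 6
  ρ[a/c](ρ[d/h](R)) → 6
  π[d,a](ρ[a/c](ρ[d/h](R))) → 6
  (S ∪ π[d,a](ρ[a/c](ρ[d/h](R)))) → 11
  (R ⋈[h=d] (S ∪ π[d,a](ρ[a/c](ρ[d/h](R))))) → 10
  π[h,d]((R ⋈[h=d] (S ∪ π[d,a](ρ[a/c](ρ[d/h](R)))))) → 10
  (π[h,d]((R ⋈[c=d] S)) ∪ π[h,d]((R ⋈[h=d] (S ∪ π[d,a](ρ[a/c](ρ[d/h](R))))))) → 15
  π[d]((π[h,d]((R ⋈[c=d] S)) ∪ π[h,d]((R ⋈[h=d] (S ∪ π[d,a](ρ[a/c](ρ[d/h](R)))))))) → 15

E1 and E2 produce the same multiset:
d
1
3
4
4
4
5
5
5
5
5
6
8
8
9
9

yes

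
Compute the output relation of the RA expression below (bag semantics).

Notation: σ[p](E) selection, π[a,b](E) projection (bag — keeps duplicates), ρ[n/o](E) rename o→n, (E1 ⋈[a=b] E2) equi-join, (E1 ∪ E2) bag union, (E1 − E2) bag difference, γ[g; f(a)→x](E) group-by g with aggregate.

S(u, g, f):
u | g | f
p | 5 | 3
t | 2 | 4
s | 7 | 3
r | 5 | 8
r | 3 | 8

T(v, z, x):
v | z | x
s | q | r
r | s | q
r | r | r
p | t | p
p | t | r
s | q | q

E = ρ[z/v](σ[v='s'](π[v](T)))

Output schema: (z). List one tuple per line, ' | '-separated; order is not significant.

Stepwise |·|:
  T → 6
  π[v](T) → 6
  σ[v='s'](π[v](T)) → 2
  ρ[z/v](σ[v='s'](π[v](T))) → 2

== RESULT ==
z
s
s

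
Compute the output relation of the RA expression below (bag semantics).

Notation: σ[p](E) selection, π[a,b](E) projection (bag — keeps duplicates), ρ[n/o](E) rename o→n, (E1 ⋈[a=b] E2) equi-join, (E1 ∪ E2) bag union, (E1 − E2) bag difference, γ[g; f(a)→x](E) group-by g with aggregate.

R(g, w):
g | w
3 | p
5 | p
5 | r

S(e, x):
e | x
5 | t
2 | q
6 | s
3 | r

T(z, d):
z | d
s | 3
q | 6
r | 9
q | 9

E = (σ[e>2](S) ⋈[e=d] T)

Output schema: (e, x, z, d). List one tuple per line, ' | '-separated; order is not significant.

Per-node cardinality:
  S → 4
  σ[e>2](S) → 3
  T → 4
  (σ[e>2](S) ⋈[e=d] T) → 2

== RESULT ==
e | x | z | d
3 | r | s | 3
6 | s | q | 6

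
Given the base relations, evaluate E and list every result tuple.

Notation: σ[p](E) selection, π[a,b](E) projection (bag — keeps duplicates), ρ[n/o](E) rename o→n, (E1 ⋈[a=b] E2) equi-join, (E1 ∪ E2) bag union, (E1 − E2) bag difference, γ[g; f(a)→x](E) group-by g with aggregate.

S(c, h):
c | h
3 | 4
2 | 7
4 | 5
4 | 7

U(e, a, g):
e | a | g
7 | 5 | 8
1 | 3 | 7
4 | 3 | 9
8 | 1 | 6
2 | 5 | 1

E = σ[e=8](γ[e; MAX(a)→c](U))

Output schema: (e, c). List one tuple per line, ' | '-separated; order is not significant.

Subexpression sizes:
  U → 5
  γ[e; MAX(a)→c](U) → 5
  σ[e=8](γ[e; MAX(a)→c](U)) → 1

== RESULT ==
e | c
8 | 1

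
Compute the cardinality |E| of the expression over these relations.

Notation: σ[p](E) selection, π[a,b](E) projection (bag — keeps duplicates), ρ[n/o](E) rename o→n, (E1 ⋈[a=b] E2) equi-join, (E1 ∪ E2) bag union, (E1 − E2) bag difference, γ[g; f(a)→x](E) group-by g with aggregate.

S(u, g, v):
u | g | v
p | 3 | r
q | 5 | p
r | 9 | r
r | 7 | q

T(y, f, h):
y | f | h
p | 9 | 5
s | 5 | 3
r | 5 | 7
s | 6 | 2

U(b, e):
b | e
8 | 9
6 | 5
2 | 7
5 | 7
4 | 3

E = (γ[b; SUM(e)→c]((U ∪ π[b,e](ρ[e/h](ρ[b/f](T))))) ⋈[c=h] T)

Stepwise |·|:
  U → 5
  T → 4
  ρ[b/f](T) → 4
  ρ[e/h](ρ[b/f](T)) → 4
  π[b,e](ρ[e/h](ρ[b/f](T))) → 4
  (U ∪ π[b,e](ρ[e/h](ρ[b/f](T)))) → 9
  γ[b; SUM(e)→c]((U ∪ π[b,e](ρ[e/h](ρ[b/f](T))))) → 6
  T → 4
  (γ[b; SUM(e)→c]((U ∪ π[b,e](ρ[e/h](ρ[b/f](T))))) ⋈[c=h] T) → 4

|E| = 4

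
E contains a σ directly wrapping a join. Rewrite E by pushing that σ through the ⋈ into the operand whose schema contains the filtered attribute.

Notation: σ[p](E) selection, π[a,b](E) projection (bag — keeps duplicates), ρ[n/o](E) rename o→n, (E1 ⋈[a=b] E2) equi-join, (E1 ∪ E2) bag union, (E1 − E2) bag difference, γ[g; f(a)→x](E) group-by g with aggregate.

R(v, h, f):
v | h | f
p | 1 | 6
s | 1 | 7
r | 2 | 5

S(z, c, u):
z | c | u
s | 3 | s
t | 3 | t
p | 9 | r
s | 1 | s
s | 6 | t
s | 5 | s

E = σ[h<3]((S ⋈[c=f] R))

σ filters on h, owned by the right side.
E' = (S ⋈[c=f] σ[h<3](R))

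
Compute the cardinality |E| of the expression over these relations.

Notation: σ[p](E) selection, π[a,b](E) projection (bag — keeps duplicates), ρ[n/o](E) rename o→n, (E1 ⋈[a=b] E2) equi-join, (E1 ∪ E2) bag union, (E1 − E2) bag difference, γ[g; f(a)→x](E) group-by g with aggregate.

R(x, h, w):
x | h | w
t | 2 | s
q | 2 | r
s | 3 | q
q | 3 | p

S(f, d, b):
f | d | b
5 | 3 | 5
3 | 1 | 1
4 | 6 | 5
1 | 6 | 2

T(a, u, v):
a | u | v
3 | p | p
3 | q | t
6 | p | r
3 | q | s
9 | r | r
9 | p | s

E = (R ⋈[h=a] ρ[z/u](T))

Row counts bottom-up:
  R → 4
  T → 6
  ρ[z/u](T) → 6
  (R ⋈[h=a] ρ[z/u](T)) → 6

|E| = 6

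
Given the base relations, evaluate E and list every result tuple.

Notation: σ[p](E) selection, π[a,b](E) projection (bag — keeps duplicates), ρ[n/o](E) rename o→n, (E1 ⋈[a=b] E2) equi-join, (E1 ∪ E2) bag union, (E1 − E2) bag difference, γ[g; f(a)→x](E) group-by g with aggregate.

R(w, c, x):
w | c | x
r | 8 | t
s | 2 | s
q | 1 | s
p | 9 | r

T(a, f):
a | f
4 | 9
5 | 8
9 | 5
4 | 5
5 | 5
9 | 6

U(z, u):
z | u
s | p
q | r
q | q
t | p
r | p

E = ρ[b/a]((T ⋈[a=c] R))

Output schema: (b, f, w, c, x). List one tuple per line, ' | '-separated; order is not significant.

Subexpression sizes:
  T → 6
  R → 4
  (T ⋈[a=c] R) → 2
  ρ[b/a]((T ⋈[a=c] R)) → 2

== RESULT ==
b | f | w | c | x
9 | 5 | p | 9 | r
9 | 6 | p | 9 | r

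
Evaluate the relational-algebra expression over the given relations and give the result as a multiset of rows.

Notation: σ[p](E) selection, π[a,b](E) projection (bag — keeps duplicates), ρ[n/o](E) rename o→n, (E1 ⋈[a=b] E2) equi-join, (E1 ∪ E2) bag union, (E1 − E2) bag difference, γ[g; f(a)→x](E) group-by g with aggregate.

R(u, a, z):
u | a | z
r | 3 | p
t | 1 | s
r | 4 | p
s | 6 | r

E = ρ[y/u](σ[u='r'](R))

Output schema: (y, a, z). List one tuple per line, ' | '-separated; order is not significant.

Subexpression sizes:
  R → 4
  σ[u='r'](R) → 2
  ρ[y/u](σ[u='r'](R)) → 2

== RESULT ==
y | a | z
r | 3 | p
r | 4 | p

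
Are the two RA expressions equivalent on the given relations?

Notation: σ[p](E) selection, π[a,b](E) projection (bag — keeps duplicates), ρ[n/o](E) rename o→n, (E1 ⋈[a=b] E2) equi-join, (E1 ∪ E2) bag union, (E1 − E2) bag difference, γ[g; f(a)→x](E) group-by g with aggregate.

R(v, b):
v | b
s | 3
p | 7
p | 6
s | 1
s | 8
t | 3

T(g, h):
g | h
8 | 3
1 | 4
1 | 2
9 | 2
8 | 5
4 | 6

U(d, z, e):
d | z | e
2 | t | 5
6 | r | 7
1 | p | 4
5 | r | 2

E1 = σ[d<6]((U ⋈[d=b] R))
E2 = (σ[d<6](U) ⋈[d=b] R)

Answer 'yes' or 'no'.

E1 subexpression sizes:
  U → 4
  R → 6
  (U ⋈[d=b] R) → 2
  σ[d<6]((U ⋈[d=b] R)) → 1
E2 subexpression sizes:
  U → 4
  σ[d<6](U) → 3
  R → 6
  (σ[d<6](U) ⋈[d=b] R) → 1

E1 and E2 produce the same multiset:
d | z | e | v | b
1 | p | 4 | s | 1

yes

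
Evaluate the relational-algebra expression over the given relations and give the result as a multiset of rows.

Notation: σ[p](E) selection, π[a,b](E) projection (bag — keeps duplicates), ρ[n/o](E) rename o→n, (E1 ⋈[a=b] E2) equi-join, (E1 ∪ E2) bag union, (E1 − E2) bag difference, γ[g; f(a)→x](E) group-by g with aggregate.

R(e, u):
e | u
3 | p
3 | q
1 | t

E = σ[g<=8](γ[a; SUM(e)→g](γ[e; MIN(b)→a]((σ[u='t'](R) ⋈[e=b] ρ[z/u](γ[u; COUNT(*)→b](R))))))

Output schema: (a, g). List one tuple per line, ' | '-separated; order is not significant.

Stepwise |·|:
  R → 3
  σ[u='t'](R) → 1
  R → 3
  γ[u; COUNT(*)→b](R) → 3
  ρ[z/u](γ[u; COUNT(*)→b](R)) → 3
  (σ[u='t'](R) ⋈[e=b] ρ[z/u](γ[u; COUNT(*)→b](R))) → 3
  γ[e; MIN(b)→a]((σ[u='t'](R) ⋈[e=b] ρ[z/u](γ[u; COUNT(*)→b](R)))) → 1
  γ[a; SUM(e)→g](γ[e; MIN(b)→a]((σ[u='t'](R) ⋈[e=b] ρ[z/u](γ[u; COUNT(*)→b](R))))) → 1
  σ[g<=8](γ[a; SUM(e)→g](γ[e; MIN(b)→a]((σ[u='t'](R) ⋈[e=b] ρ[z/u](γ[u; COUNT(*)→b](R)))))) → 1

== RESULT ==
a | g
1 | 1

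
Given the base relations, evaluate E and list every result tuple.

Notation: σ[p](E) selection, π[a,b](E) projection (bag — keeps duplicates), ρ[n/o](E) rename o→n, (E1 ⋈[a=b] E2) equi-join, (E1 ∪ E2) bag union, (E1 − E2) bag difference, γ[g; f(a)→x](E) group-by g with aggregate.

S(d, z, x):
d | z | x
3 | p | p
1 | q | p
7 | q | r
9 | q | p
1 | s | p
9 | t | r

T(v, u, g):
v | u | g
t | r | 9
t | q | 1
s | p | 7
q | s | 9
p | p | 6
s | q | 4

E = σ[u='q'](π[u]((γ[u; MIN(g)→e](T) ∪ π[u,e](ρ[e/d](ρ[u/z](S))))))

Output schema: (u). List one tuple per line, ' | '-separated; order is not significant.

Row counts bottom-up:
  T → 6
  γ[u; MIN(g)→e](T) → 4
  S → 6
  ρ[u/z](S) → 6
  ρ[e/d](ρ[u/z](S)) → 6
  π[u,e](ρ[e/d](ρ[u/z](S))) → 6
  (γ[u; MIN(g)→e](T) ∪ π[u,e](ρ[e/d](ρ[u/z](S)))) → 10
  π[u]((γ[u; MIN(g)→e](T) ∪ π[u,e](ρ[e/d](ρ[u/z](S))))) → 10
  σ[u='q'](π[u]((γ[u; MIN(g)→e](T) ∪ π[u,e](ρ[e/d](ρ[u/z](S)))))) → 4

== RESULT ==
u
q
q
q
q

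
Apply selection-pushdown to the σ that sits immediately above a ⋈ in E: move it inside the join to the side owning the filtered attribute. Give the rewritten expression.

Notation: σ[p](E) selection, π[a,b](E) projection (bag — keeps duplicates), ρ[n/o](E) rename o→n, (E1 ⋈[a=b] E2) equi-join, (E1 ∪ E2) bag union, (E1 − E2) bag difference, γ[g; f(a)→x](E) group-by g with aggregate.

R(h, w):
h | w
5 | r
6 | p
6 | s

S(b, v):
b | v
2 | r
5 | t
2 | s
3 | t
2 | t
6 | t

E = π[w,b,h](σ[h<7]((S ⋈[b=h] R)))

σ filters on h, owned by the right side.
E' = π[w,b,h]((S ⋈[b=h] σ[h<7](R)))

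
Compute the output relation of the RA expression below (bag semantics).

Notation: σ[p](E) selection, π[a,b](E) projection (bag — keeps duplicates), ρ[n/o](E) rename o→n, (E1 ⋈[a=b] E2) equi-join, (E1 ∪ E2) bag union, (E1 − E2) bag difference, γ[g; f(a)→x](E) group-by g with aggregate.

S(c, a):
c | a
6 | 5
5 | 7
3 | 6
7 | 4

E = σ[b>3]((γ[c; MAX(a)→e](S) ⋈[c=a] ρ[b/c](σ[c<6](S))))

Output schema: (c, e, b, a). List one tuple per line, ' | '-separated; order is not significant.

Per-node cardinality:
  S → 4
  γ[c; MAX(a)→e](S) → 4
  S → 4
  σ[c<6](S) → 2
  ρ[b/c](σ[c<6](S)) → 2
  (γ[c; MAX(a)→e](S) ⋈[c=a] ρ[b/c](σ[c<6](S))) → 2
  σ[b>3]((γ[c; MAX(a)→e](S) ⋈[c=a] ρ[b/c](σ[c<6](S)))) → 1

== RESULT ==
c | e | b | a
7 | 4 | 5 | 7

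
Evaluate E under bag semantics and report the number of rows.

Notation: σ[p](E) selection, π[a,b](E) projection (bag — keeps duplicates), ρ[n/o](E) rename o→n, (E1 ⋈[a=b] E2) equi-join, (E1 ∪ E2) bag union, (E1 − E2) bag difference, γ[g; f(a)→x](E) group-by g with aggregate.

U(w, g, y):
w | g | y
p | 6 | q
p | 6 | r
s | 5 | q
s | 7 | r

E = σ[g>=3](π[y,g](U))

Row counts bottom-up:
  U → 4
  π[y,g](U) → 4
  σ[g>=3](π[y,g](U)) → 4

|E| = 4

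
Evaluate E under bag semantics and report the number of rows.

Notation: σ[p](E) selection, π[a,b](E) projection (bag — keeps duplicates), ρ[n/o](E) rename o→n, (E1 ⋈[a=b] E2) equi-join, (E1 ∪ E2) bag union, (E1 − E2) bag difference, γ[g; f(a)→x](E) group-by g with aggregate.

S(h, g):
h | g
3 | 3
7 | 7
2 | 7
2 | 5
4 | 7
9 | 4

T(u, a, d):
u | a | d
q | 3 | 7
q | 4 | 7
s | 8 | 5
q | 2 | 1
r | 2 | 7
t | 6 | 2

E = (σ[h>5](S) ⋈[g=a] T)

Stepwise |·|:
  S → 6
  σ[h>5](S) → 2
  T → 6
  (σ[h>5](S) ⋈[g=a] T) → 1

|E| = 1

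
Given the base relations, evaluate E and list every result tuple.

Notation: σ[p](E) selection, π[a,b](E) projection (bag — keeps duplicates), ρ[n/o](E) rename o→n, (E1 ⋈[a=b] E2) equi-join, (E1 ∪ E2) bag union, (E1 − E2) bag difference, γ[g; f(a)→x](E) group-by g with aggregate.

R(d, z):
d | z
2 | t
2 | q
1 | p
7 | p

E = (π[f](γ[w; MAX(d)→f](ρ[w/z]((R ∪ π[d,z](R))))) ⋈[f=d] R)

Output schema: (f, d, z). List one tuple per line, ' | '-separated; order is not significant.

Row counts bottom-up:
  R → 4
  R → 4
  π[d,z](R) → 4
  (R ∪ π[d,z](R)) → 8
  ρ[w/z]((R ∪ π[d,z](R))) → 8
  γ[w; MAX(d)→f](ρ[w/z]((R ∪ π[d,z](R)))) → 3
  π[f](γ[w; MAX(d)→f](ρ[w/z]((R ∪ π[d,z](R))))) → 3
  R → 4
  (π[f](γ[w; MAX(d)→f](ρ[w/z]((R ∪ π[d,z](R))))) ⋈[f=d] R) → 5

== RESULT ==
f | d | z
2 | 2 | q
2 | 2 | q
2 | 2 | t
2 | 2 | t
7 | 7 | p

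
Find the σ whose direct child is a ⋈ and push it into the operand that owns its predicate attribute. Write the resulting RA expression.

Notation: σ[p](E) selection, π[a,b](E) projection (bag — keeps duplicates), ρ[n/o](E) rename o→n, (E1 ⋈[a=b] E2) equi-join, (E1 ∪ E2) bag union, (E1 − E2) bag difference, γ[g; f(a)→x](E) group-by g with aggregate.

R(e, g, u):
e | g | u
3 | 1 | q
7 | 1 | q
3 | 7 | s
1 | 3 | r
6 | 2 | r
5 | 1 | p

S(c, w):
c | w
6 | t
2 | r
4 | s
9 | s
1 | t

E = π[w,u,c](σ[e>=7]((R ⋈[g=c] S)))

σ filters on e, owned by the left side.
E' = π[w,u,c]((σ[e>=7](R) ⋈[g=c] S))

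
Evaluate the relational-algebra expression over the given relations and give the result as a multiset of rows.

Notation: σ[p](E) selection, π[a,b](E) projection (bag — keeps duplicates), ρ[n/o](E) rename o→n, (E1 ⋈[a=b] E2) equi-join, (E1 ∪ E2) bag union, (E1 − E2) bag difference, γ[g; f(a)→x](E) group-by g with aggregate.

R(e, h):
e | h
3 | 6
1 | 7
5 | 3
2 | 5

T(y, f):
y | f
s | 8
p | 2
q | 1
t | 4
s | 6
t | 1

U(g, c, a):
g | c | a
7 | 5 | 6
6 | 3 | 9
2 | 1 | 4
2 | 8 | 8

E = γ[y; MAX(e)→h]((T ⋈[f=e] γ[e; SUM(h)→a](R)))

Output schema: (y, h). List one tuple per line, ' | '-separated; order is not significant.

Row counts bottom-up:
  T → 6
  R → 4
  γ[e; SUM(h)→a](R) → 4
  (T ⋈[f=e] γ[e; SUM(h)→a](R)) → 3
  γ[y; MAX(e)→h]((T ⋈[f=e] γ[e; SUM(h)→a](R))) → 3

== RESULT ==
y | h
p | 2
q | 1
t | 1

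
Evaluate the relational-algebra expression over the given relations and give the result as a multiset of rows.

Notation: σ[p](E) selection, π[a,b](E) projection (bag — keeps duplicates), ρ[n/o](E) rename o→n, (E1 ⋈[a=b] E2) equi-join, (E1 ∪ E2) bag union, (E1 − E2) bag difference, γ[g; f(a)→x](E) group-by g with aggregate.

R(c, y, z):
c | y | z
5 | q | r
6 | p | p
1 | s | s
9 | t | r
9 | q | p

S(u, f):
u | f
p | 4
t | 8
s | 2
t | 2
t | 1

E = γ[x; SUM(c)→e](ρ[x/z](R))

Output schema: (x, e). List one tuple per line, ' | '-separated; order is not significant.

Row counts bottom-up:
  R → 5
  ρ[x/z](R) → 5
  γ[x; SUM(c)→e](ρ[x/z](R)) → 3

== RESULT ==
x | e
p | 15
r | 14
s | 1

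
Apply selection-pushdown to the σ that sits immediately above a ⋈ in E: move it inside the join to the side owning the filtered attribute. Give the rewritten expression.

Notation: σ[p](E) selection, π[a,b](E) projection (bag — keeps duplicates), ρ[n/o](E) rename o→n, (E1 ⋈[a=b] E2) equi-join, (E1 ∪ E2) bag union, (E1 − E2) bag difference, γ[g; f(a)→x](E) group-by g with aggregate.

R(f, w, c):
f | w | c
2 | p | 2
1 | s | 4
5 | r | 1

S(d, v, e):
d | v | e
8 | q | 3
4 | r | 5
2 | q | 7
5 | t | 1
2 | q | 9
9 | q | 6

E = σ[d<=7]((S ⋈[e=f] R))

σ filters on d, owned by the left side.
E' = (σ[d<=7](S) ⋈[e=f] R)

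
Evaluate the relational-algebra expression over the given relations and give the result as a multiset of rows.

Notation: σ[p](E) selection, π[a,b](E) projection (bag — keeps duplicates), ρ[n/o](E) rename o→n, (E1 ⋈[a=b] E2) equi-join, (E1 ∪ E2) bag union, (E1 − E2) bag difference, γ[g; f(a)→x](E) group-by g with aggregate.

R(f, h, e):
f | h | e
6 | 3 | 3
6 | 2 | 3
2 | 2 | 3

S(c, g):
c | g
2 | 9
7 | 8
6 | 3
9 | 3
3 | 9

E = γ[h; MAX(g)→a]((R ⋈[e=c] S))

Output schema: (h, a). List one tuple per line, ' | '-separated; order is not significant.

Per-node cardinality:
  R → 3
  S → 5
  (R ⋈[e=c] S) → 3
  γ[h; MAX(g)→a]((R ⋈[e=c] S)) → 2

== RESULT ==
h | a
2 | 9
3 | 9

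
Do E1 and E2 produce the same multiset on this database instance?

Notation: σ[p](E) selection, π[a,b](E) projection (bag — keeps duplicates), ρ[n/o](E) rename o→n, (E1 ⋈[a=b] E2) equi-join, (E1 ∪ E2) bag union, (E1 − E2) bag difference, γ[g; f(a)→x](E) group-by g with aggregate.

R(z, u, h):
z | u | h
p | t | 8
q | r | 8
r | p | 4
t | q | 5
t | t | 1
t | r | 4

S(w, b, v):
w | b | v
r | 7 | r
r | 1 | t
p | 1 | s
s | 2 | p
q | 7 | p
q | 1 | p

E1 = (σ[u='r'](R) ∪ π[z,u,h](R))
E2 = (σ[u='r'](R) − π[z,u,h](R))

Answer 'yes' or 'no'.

E1 per-node cardinality:
  R → 6
  σ[u='r'](R) → 2
  R → 6
  π[z,u,h](R) → 6
  (σ[u='r'](R) ∪ π[z,u,h](R)) → 8
E2 per-node cardinality:
  R → 6
  σ[u='r'](R) → 2
  R → 6
  π[z,u,h](R) → 6
  (σ[u='r'](R) − π[z,u,h](R)) → 0

E1 result:
z | u | h
p | t | 8
q | r | 8
q | r | 8
r | p | 4
t | q | 5
t | r | 4
t | r | 4
t | t | 1
E2 result:
z | u | h
(0 rows)
Witness: ('t', 'q', 5) appears 1× in E1 but 0× in E2.

no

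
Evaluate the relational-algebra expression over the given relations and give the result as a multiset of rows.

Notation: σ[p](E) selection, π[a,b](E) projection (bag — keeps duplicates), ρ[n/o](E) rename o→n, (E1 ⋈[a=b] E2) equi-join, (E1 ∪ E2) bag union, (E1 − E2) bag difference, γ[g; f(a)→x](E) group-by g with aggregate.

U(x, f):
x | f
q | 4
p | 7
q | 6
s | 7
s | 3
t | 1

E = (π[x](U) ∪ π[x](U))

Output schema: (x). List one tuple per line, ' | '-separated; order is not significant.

Stepwise |·|:
  U → 6
  π[x](U) → 6
  U → 6
  π[x](U) → 6
  (π[x](U) ∪ π[x](U)) → 12

== RESULT ==
x
p
p
q
q
q
q
s
s
s
s
t
t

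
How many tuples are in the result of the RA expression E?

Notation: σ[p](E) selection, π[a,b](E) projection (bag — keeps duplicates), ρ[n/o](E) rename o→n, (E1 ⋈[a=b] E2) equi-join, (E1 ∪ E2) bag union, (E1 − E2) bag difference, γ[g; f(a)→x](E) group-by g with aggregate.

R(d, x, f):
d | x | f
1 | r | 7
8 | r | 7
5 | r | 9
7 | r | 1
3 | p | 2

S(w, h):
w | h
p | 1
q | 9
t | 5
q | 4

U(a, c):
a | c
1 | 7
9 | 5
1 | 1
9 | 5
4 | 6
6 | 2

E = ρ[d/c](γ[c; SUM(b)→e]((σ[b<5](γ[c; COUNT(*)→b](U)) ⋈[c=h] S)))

Row counts bottom-up:
  U → 6
  γ[c; COUNT(*)→b](U) → 5
  σ[b<5](γ[c; COUNT(*)→b](U)) → 5
  S → 4
  (σ[b<5](γ[c; COUNT(*)→b](U)) ⋈[c=h] S) → 2
  γ[c; SUM(b)→e]((σ[b<5](γ[c; COUNT(*)→b](U)) ⋈[c=h] S)) → 2
  ρ[d/c](γ[c; SUM(b)→e]((σ[b<5](γ[c; COUNT(*)→b](U)) ⋈[c=h] S))) → 2

|E| = 2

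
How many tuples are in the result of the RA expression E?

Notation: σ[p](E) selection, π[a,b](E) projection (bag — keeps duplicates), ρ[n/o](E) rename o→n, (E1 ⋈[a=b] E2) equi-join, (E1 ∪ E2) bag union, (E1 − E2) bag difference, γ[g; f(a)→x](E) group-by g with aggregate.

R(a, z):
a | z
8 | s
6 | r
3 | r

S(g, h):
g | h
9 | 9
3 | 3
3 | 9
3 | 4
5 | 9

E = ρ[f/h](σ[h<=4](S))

Row counts bottom-up:
  S → 5
  σ[h<=4](S) → 2
  ρ[f/h](σ[h<=4](S)) → 2

|E| = 2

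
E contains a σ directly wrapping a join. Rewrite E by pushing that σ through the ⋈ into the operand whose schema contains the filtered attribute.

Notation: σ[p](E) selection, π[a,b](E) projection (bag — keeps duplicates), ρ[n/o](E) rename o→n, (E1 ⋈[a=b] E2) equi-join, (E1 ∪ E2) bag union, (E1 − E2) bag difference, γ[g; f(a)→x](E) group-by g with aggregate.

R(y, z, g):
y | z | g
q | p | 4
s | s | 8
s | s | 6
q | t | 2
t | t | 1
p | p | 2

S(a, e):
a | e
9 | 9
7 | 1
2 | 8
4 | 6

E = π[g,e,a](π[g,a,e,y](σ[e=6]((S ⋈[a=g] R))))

σ filters on e, owned by the left side.
E' = π[g,e,a](π[g,a,e,y]((σ[e=6](S) ⋈[a=g] R)))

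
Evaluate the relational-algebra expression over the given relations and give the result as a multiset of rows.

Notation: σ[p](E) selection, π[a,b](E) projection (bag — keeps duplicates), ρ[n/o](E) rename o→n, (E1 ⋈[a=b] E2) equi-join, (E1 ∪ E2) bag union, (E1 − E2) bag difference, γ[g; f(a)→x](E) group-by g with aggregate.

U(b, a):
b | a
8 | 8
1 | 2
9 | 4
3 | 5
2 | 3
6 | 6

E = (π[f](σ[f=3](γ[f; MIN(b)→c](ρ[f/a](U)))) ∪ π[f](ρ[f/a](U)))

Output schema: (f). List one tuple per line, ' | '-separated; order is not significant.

Subexpression sizes:
  U → 6
  ρ[f/a](U) → 6
  γ[f; MIN(b)→c](ρ[f/a](U)) → 6
  σ[f=3](γ[f; MIN(b)→c](ρ[f/a](U))) → 1
  π[f](σ[f=3](γ[f; MIN(b)→c](ρ[f/a](U)))) → 1
  U → 6
  ρ[f/a](U) → 6
  π[f](ρ[f/a](U)) → 6
  (π[f](σ[f=3](γ[f; MIN(b)→c](ρ[f/a](U)))) ∪ π[f](ρ[f/a](U))) → 7

== RESULT ==
f
2
3
3
4
5
6
8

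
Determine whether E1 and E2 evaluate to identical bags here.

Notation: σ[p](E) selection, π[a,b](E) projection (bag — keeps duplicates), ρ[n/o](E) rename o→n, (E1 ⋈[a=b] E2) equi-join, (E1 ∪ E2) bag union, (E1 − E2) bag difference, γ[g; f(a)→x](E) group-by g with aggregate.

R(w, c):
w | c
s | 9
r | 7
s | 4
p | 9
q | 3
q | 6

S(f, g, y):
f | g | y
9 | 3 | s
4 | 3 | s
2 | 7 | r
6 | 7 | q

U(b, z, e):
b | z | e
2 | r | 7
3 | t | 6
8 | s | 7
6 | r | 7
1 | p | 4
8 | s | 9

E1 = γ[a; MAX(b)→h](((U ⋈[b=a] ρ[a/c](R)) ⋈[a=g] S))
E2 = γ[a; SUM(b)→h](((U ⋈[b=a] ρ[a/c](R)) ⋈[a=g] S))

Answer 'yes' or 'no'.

E1 row counts bottom-up:
  U → 6
  R → 6
  ρ[a/c](R) → 6
  (U ⋈[b=a] ρ[a/c](R)) → 2
  S → 4
  ((U ⋈[b=a] ρ[a/c](R)) ⋈[a=g] S) → 2
  γ[a; MAX(b)→h](((U ⋈[b=a] ρ[a/c](R)) ⋈[a=g] S)) → 1
E2 row counts bottom-up:
  U → 6
  R → 6
  ρ[a/c](R) → 6
  (U ⋈[b=a] ρ[a/c](R)) → 2
  S → 4
  ((U ⋈[b=a] ρ[a/c](R)) ⋈[a=g] S) → 2
  γ[a; SUM(b)→h](((U ⋈[b=a] ρ[a/c](R)) ⋈[a=g] S)) → 1

E1 result:
a | h
3 | 3
E2 result:
a | h
3 | 6
Witness: (3, 3) appears 1× in E1 but 0× in E2.

no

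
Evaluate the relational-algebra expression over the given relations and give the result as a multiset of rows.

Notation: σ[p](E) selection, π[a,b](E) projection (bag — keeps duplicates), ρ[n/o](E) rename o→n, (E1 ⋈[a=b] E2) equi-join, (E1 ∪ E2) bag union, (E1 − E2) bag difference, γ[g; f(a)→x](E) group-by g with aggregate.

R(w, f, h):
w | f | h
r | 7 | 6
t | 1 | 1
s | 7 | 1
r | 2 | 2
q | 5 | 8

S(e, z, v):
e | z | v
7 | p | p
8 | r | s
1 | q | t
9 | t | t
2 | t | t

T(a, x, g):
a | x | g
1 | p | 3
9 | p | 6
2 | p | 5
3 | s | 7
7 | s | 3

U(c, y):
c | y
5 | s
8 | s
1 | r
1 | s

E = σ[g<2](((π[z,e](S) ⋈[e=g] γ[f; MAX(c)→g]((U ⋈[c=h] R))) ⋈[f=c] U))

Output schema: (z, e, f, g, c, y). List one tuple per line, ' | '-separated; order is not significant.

Per-node cardinality:
  S → 5
  π[z,e](S) → 5
  U → 4
  R → 5
  (U ⋈[c=h] R) → 5
  γ[f; MAX(c)→g]((U ⋈[c=h] R)) → 3
  (π[z,e](S) ⋈[e=g] γ[f; MAX(c)→g]((U ⋈[c=h] R))) → 3
  U → 4
  ((π[z,e](S) ⋈[e=g] γ[f; MAX(c)→g]((U ⋈[c=h] R))) ⋈[f=c] U) → 3
  σ[g<2](((π[z,e](S) ⋈[e=g] γ[f; MAX(c)→g]((U ⋈[c=h] R))) ⋈[f=c] U)) → 2

== RESULT ==
z | e | f | g | c | y
q | 1 | 1 | 1 | 1 | r
q | 1 | 1 | 1 | 1 | s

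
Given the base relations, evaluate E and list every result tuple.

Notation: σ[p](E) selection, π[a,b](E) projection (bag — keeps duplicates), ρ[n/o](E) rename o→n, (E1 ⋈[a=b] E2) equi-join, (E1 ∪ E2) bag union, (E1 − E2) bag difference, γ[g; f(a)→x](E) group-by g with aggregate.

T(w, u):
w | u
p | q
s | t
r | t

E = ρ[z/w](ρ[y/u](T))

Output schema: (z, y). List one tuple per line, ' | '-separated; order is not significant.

Per-node cardinality:
  T → 3
  ρ[y/u](T) → 3
  ρ[z/w](ρ[y/u](T)) → 3

== RESULT ==
z | y
p | q
r | t
s | t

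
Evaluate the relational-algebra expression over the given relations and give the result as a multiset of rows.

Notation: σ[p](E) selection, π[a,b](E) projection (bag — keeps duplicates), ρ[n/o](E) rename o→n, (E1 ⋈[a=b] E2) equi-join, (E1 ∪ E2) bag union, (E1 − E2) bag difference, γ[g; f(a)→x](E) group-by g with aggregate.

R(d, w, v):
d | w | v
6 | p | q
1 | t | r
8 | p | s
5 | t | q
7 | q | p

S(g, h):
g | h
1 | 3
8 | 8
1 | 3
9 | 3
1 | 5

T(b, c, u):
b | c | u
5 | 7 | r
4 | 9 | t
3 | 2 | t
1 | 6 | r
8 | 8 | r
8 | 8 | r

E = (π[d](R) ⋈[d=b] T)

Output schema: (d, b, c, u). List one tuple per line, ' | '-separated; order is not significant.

Row counts bottom-up:
  R → 5
  π[d](R) → 5
  T → 6
  (π[d](R) ⋈[d=b] T) → 4

== RESULT ==
d | b | c | u
1 | 1 | 6 | r
5 | 5 | 7 | r
8 | 8 | 8 | r
8 | 8 | 8 | r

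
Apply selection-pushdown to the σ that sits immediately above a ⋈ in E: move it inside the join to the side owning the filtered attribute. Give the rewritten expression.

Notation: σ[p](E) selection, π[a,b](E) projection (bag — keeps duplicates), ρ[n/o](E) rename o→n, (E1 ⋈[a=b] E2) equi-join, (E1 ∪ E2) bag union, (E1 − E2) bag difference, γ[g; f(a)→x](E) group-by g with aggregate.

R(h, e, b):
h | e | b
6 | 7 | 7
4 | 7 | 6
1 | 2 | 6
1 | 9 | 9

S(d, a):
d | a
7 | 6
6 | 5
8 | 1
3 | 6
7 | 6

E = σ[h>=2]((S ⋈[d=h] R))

σ filters on h, owned by the right side.
E' = (S ⋈[d=h] σ[h>=2](R))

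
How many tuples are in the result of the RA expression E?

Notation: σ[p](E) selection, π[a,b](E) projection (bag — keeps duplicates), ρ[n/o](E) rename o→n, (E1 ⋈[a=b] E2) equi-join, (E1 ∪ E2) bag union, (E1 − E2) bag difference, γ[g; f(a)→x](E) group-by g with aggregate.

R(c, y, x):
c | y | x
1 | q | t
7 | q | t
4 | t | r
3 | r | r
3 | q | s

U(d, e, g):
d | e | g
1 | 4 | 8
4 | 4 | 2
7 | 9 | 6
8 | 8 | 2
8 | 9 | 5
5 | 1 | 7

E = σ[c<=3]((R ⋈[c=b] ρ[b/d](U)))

Subexpression sizes:
  R → 5
  U → 6
  ρ[b/d](U) → 6
  (R ⋈[c=b] ρ[b/d](U)) → 3
  σ[c<=3]((R ⋈[c=b] ρ[b/d](U))) → 1

|E| = 1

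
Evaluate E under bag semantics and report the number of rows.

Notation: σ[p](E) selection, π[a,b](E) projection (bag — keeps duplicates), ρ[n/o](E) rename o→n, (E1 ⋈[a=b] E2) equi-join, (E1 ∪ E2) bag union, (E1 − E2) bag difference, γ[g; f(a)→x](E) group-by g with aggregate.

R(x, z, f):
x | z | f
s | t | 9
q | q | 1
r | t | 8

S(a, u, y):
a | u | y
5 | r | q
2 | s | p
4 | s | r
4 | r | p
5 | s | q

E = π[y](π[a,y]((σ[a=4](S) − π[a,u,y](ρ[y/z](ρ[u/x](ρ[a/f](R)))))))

Stepwise |·|:
  S → 5
  σ[a=4](S) → 2
  R → 3
  ρ[a/f](R) → 3
  ρ[u/x](ρ[a/f](R)) → 3
  ρ[y/z](ρ[u/x](ρ[a/f](R))) → 3
  π[a,u,y](ρ[y/z](ρ[u/x](ρ[a/f](R)))) → 3
  (σ[a=4](S) − π[a,u,y](ρ[y/z](ρ[u/x](ρ[a/f](R))))) → 2
  π[a,y]((σ[a=4](S) − π[a,u,y](ρ[y/z](ρ[u/x](ρ[a/f](R)))))) → 2
  π[y](π[a,y]((σ[a=4](S) − π[a,u,y](ρ[y/z](ρ[u/x](ρ[a/f](R))))))) → 2

|E| = 2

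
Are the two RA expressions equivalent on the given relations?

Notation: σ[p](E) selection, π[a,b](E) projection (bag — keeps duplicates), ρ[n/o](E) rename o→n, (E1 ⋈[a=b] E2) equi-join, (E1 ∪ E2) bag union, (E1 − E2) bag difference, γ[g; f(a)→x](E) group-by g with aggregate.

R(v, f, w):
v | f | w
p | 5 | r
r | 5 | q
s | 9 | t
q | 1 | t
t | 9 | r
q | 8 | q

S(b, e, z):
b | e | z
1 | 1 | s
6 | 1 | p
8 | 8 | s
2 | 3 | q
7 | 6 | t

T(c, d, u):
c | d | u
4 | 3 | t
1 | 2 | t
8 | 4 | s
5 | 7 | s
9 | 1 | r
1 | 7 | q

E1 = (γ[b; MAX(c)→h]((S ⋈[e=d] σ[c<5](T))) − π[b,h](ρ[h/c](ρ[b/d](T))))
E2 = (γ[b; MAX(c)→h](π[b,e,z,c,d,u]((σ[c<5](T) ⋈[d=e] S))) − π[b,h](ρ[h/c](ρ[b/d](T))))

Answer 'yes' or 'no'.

E1 row counts bottom-up:
  S → 5
  T → 6
  σ[c<5](T) → 3
  (S ⋈[e=d] σ[c<5](T)) → 1
  γ[b; MAX(c)→h]((S ⋈[e=d] σ[c<5](T))) → 1
  T → 6
  ρ[b/d](T) → 6
  ρ[h/c](ρ[b/d](T)) → 6
  π[b,h](ρ[h/c](ρ[b/d](T))) → 6
  (γ[b; MAX(c)→h]((S ⋈[e=d] σ[c<5](T))) − π[b,h](ρ[h/c](ρ[b/d](T)))) → 1
E2 row counts bottom-up:
  T → 6
  σ[c<5](T) → 3
  S → 5
  (σ[c<5](T) ⋈[d=e] S) → 1
  π[b,e,z,c,d,u]((σ[c<5](T) ⋈[d=e] S)) → 1
  γ[b; MAX(c)→h](π[b,e,z,c,d,u]((σ[c<5](T) ⋈[d=e] S))) → 1
  T → 6
  ρ[b/d](T) → 6
  ρ[h/c](ρ[b/d](T)) → 6
  π[b,h](ρ[h/c](ρ[b/d](T))) → 6
  (γ[b; MAX(c)→h](π[b,e,z,c,d,u]((σ[c<5](T) ⋈[d=e] S))) − π[b,h](ρ[h/c](ρ[b/d](T)))) → 1

E1 and E2 produce the same multiset:
b | h
2 | 4

yes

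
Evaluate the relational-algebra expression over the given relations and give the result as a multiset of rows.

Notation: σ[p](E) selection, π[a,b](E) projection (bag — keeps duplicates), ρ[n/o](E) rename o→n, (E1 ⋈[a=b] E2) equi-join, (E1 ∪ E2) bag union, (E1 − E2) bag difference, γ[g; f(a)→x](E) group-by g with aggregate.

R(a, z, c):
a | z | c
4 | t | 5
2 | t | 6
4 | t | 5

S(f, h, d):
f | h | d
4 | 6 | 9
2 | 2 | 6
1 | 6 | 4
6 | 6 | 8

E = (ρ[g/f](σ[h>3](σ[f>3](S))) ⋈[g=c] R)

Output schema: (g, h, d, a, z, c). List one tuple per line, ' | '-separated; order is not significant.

Stepwise |·|:
  S → 4
  σ[f>3](S) → 2
  σ[h>3](σ[f>3](S)) → 2
  ρ[g/f](σ[h>3](σ[f>3](S))) → 2
  R → 3
  (ρ[g/f](σ[h>3](σ[f>3](S))) ⋈[g=c] R) → 1

== RESULT ==
g | h | d | a | z | c
6 | 6 | 8 | 2 | t | 6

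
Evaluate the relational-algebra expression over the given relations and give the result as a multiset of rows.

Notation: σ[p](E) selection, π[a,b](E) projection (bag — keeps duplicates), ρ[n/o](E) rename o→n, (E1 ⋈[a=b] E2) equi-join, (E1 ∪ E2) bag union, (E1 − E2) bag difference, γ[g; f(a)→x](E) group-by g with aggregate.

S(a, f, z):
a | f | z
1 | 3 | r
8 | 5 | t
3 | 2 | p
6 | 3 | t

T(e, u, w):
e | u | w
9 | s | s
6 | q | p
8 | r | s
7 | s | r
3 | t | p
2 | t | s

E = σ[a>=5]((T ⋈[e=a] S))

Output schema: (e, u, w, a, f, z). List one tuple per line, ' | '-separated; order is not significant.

Row counts bottom-up:
  T → 6
  S → 4
  (T ⋈[e=a] S) → 3
  σ[a>=5]((T ⋈[e=a] S)) → 2

== RESULT ==
e | u | w | a | f | z
6 | q | p | 6 | 3 | t
8 | r | s | 8 | 5 | t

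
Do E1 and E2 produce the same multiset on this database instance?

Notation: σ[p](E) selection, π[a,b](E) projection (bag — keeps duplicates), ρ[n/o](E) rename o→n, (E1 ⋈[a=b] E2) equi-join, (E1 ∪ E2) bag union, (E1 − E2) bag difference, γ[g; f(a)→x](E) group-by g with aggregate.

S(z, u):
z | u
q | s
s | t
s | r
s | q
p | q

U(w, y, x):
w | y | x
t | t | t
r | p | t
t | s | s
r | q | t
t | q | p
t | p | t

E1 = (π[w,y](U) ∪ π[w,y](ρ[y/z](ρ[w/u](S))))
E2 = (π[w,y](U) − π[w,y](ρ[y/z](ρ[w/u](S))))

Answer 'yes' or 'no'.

E1 row counts bottom-up:
  U → 6
  π[w,y](U) → 6
  S → 5
  ρ[w/u](S) → 5
  ρ[y/z](ρ[w/u](S)) → 5
  π[w,y](ρ[y/z](ρ[w/u](S))) → 5
  (π[w,y](U) ∪ π[w,y](ρ[y/z](ρ[w/u](S)))) → 11
E2 row counts bottom-up:
  U → 6
  π[w,y](U) → 6
  S → 5
  ρ[w/u](S) → 5
  ρ[y/z](ρ[w/u](S)) → 5
  π[w,y](ρ[y/z](ρ[w/u](S))) → 5
  (π[w,y](U) − π[w,y](ρ[y/z](ρ[w/u](S)))) → 5

E1 result:
w | y
q | p
q | s
r | p
r | q
r | s
s | q
t | p
t | q
t | s
t | s
t | t
E2 result:
w | y
r | p
r | q
t | p
t | q
t | t
Witness: ('r', 's') appears 1× in E1 but 0× in E2.

no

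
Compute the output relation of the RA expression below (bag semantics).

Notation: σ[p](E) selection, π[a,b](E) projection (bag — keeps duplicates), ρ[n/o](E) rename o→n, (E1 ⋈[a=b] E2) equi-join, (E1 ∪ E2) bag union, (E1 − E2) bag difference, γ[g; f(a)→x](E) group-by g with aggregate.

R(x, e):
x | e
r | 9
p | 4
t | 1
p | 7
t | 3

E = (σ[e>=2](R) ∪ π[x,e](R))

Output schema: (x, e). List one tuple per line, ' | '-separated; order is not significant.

Row counts bottom-up:
  R → 5
  σ[e>=2](R) → 4
  R → 5
  π[x,e](R) → 5
  (σ[e>=2](R) ∪ π[x,e](R)) → 9

== RESULT ==
x | e
p | 4
p | 4
p | 7
p | 7
r | 9
r | 9
t | 1
t | 3
t | 3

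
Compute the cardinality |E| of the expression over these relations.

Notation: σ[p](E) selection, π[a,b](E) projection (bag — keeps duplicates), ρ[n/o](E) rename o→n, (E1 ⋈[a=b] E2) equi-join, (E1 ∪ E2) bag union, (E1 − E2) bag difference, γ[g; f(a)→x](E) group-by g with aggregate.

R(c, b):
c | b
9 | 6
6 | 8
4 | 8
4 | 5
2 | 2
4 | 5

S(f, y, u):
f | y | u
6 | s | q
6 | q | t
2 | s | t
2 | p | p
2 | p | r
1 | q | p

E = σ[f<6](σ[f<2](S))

Stepwise |·|:
  S → 6
  σ[f<2](S) → 1
  σ[f<6](σ[f<2](S)) → 1

|E| = 1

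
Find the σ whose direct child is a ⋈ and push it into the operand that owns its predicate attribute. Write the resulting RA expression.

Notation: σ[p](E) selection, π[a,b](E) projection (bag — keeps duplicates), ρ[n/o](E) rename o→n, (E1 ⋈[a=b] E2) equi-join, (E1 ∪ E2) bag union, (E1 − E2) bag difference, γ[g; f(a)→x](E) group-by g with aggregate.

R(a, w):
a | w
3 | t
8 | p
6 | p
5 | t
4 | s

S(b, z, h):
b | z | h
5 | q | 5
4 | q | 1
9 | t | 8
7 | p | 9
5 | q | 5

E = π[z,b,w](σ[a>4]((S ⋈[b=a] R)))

σ filters on a, owned by the right side.
E' = π[z,b,w]((S ⋈[b=a] σ[a>4](R)))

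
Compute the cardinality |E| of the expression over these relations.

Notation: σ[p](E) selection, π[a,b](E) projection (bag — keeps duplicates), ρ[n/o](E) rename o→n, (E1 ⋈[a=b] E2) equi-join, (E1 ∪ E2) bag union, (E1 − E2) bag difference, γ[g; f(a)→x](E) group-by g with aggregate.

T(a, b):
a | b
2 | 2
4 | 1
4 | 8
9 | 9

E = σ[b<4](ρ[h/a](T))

Per-node cardinality:
  T → 4
  ρ[h/a](T) → 4
  σ[b<4](ρ[h/a](T)) → 2

|E| = 2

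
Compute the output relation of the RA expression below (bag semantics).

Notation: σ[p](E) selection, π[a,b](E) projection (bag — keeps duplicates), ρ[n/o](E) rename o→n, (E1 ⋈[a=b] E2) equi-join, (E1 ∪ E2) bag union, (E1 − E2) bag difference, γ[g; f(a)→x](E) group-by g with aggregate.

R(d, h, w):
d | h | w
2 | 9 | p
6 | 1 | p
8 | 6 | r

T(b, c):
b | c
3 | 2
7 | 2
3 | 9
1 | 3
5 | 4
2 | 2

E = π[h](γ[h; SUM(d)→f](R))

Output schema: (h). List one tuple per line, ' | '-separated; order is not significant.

Row counts bottom-up:
  R → 3
  γ[h; SUM(d)→f](R) → 3
  π[h](γ[h; SUM(d)→f](R)) → 3

== RESULT ==
h
1
6
9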